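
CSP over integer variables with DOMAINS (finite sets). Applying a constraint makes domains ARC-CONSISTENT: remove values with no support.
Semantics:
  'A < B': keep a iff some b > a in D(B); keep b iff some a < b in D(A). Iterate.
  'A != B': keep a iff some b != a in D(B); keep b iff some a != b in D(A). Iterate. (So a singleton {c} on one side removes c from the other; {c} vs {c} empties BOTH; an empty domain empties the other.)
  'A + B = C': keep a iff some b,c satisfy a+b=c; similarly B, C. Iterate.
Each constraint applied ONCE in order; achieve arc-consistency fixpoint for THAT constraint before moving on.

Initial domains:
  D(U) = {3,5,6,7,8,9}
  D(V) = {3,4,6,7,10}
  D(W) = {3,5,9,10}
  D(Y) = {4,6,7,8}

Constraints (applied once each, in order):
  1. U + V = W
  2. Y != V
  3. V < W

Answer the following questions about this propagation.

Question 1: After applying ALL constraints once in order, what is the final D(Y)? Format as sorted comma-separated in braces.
Answer: {4,6,7,8}

Derivation:
Constraint 1 (U + V = W) on D(U)={3,5,6,7,8,9} D(V)={3,4,6,7,10} D(W)={3,5,9,10}: U {3,5,6,7,8,9}->{3,5,6,7}; V {3,4,6,7,10}->{3,4,6,7}; W {3,5,9,10}->{9,10}
Constraint 2 (Y != V) on D(Y)={4,6,7,8} D(V)={3,4,6,7}: no change
Constraint 3 (V < W) on D(V)={3,4,6,7} D(W)={9,10}: no change
So after all 3 constraints: D(Y) = {4,6,7,8}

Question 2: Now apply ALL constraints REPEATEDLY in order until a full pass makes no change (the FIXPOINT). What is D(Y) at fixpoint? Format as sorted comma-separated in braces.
pass 0 (initial): D(Y)={4,6,7,8}
pass 1: U {3,5,6,7,8,9}->{3,5,6,7}; V {3,4,6,7,10}->{3,4,6,7}; W {3,5,9,10}->{9,10}
pass 2: no change
Fixpoint after 2 passes: D(Y) = {4,6,7,8}

Answer: {4,6,7,8}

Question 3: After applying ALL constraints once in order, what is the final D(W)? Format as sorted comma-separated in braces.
Answer: {9,10}

Derivation:
Constraint 1 (U + V = W) on D(U)={3,5,6,7,8,9} D(V)={3,4,6,7,10} D(W)={3,5,9,10}: U {3,5,6,7,8,9}->{3,5,6,7}; V {3,4,6,7,10}->{3,4,6,7}; W {3,5,9,10}->{9,10}
Constraint 2 (Y != V) on D(Y)={4,6,7,8} D(V)={3,4,6,7}: no change
Constraint 3 (V < W) on D(V)={3,4,6,7} D(W)={9,10}: no change
So after all 3 constraints: D(W) = {9,10}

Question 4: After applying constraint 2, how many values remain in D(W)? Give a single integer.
Constraint 1 (U + V = W) on D(U)={3,5,6,7,8,9} D(V)={3,4,6,7,10} D(W)={3,5,9,10}: U {3,5,6,7,8,9}->{3,5,6,7}; V {3,4,6,7,10}->{3,4,6,7}; W {3,5,9,10}->{9,10}
Constraint 2 (Y != V) on D(Y)={4,6,7,8} D(V)={3,4,6,7}: no change
So after constraint 2: D(W)={9,10}, size = 2

Answer: 2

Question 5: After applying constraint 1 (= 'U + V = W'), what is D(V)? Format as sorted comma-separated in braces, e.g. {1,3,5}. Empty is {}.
Constraint 1 (U + V = W) on D(U)={3,5,6,7,8,9} D(V)={3,4,6,7,10} D(W)={3,5,9,10}: U {3,5,6,7,8,9}->{3,5,6,7}; V {3,4,6,7,10}->{3,4,6,7}; W {3,5,9,10}->{9,10}
So after constraint 1: D(V) = {3,4,6,7}

Answer: {3,4,6,7}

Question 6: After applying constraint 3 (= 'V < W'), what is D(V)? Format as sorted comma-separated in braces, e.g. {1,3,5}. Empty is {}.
Constraint 1 (U + V = W) on D(U)={3,5,6,7,8,9} D(V)={3,4,6,7,10} D(W)={3,5,9,10}: U {3,5,6,7,8,9}->{3,5,6,7}; V {3,4,6,7,10}->{3,4,6,7}; W {3,5,9,10}->{9,10}
Constraint 2 (Y != V) on D(Y)={4,6,7,8} D(V)={3,4,6,7}: no change
Constraint 3 (V < W) on D(V)={3,4,6,7} D(W)={9,10}: no change
So after constraint 3: D(V) = {3,4,6,7}

Answer: {3,4,6,7}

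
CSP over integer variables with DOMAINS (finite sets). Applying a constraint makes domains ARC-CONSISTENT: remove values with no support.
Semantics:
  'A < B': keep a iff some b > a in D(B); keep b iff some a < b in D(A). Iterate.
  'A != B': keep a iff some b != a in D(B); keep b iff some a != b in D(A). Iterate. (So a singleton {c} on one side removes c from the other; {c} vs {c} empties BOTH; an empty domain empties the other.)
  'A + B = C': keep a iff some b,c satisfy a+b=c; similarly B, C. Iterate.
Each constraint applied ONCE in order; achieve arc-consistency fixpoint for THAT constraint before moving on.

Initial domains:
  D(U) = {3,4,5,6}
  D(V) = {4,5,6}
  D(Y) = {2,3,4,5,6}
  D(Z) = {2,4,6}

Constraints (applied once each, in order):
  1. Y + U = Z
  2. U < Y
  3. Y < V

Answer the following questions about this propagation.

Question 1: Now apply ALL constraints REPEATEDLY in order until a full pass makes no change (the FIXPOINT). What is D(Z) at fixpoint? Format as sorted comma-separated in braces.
pass 0 (initial): D(Z)={2,4,6}
pass 1: U {3,4,5,6}->{}; V {4,5,6}->{}; Y {2,3,4,5,6}->{}; Z {2,4,6}->{6}
pass 2: Z {6}->{}
pass 3: no change
Fixpoint after 3 passes: D(Z) = {}

Answer: {}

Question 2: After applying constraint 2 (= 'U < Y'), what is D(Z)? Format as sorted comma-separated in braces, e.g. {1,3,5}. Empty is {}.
Constraint 1 (Y + U = Z) on D(Y)={2,3,4,5,6} D(U)={3,4,5,6} D(Z)={2,4,6}: Y {2,3,4,5,6}->{2,3}; U {3,4,5,6}->{3,4}; Z {2,4,6}->{6}
Constraint 2 (U < Y) on D(U)={3,4} D(Y)={2,3}: U {3,4}->{}; Y {2,3}->{}
So after constraint 2: D(Z) = {6}

Answer: {6}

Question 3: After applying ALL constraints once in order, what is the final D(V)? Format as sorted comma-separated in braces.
Answer: {}

Derivation:
Constraint 1 (Y + U = Z) on D(Y)={2,3,4,5,6} D(U)={3,4,5,6} D(Z)={2,4,6}: Y {2,3,4,5,6}->{2,3}; U {3,4,5,6}->{3,4}; Z {2,4,6}->{6}
Constraint 2 (U < Y) on D(U)={3,4} D(Y)={2,3}: U {3,4}->{}; Y {2,3}->{}
Constraint 3 (Y < V) on D(Y)={} D(V)={4,5,6}: V {4,5,6}->{}
So after all 3 constraints: D(V) = {}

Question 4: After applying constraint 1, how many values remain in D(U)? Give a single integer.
Answer: 2

Derivation:
Constraint 1 (Y + U = Z) on D(Y)={2,3,4,5,6} D(U)={3,4,5,6} D(Z)={2,4,6}: Y {2,3,4,5,6}->{2,3}; U {3,4,5,6}->{3,4}; Z {2,4,6}->{6}
So after constraint 1: D(U)={3,4}, size = 2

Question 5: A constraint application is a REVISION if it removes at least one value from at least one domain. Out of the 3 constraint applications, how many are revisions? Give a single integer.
Answer: 3

Derivation:
Constraint 1 (Y + U = Z) on D(Y)={2,3,4,5,6} D(U)={3,4,5,6} D(Z)={2,4,6}: Y {2,3,4,5,6}->{2,3}; U {3,4,5,6}->{3,4}; Z {2,4,6}->{6} => REVISION
Constraint 2 (U < Y) on D(U)={3,4} D(Y)={2,3}: U {3,4}->{}; Y {2,3}->{} => REVISION
Constraint 3 (Y < V) on D(Y)={} D(V)={4,5,6}: V {4,5,6}->{} => REVISION
Total revisions = 3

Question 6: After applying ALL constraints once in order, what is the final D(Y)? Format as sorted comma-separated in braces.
Constraint 1 (Y + U = Z) on D(Y)={2,3,4,5,6} D(U)={3,4,5,6} D(Z)={2,4,6}: Y {2,3,4,5,6}->{2,3}; U {3,4,5,6}->{3,4}; Z {2,4,6}->{6}
Constraint 2 (U < Y) on D(U)={3,4} D(Y)={2,3}: U {3,4}->{}; Y {2,3}->{}
Constraint 3 (Y < V) on D(Y)={} D(V)={4,5,6}: V {4,5,6}->{}
So after all 3 constraints: D(Y) = {}

Answer: {}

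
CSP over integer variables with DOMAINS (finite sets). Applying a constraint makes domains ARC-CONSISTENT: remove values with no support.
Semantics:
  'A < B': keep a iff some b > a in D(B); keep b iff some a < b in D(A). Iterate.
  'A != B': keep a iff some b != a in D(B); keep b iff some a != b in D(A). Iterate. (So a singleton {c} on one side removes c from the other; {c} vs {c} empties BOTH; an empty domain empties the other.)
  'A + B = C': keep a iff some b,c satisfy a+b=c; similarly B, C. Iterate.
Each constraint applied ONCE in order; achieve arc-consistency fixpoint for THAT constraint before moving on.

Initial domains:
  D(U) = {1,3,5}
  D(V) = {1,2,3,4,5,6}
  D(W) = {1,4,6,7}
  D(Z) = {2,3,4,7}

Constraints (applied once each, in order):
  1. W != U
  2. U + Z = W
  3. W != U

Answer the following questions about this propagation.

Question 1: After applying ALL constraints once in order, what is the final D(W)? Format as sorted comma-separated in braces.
Constraint 1 (W != U) on D(W)={1,4,6,7} D(U)={1,3,5}: no change
Constraint 2 (U + Z = W) on D(U)={1,3,5} D(Z)={2,3,4,7} D(W)={1,4,6,7}: Z {2,3,4,7}->{2,3,4}; W {1,4,6,7}->{4,6,7}
Constraint 3 (W != U) on D(W)={4,6,7} D(U)={1,3,5}: no change
So after all 3 constraints: D(W) = {4,6,7}

Answer: {4,6,7}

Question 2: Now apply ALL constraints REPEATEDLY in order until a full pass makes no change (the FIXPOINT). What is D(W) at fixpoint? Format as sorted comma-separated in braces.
Answer: {4,6,7}

Derivation:
pass 0 (initial): D(W)={1,4,6,7}
pass 1: W {1,4,6,7}->{4,6,7}; Z {2,3,4,7}->{2,3,4}
pass 2: no change
Fixpoint after 2 passes: D(W) = {4,6,7}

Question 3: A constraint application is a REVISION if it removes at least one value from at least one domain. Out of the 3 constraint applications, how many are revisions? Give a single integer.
Constraint 1 (W != U) on D(W)={1,4,6,7} D(U)={1,3,5}: no change => not a revision
Constraint 2 (U + Z = W) on D(U)={1,3,5} D(Z)={2,3,4,7} D(W)={1,4,6,7}: Z {2,3,4,7}->{2,3,4}; W {1,4,6,7}->{4,6,7} => REVISION
Constraint 3 (W != U) on D(W)={4,6,7} D(U)={1,3,5}: no change => not a revision
Total revisions = 1

Answer: 1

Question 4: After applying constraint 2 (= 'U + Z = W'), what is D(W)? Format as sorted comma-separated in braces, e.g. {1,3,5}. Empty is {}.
Answer: {4,6,7}

Derivation:
Constraint 1 (W != U) on D(W)={1,4,6,7} D(U)={1,3,5}: no change
Constraint 2 (U + Z = W) on D(U)={1,3,5} D(Z)={2,3,4,7} D(W)={1,4,6,7}: Z {2,3,4,7}->{2,3,4}; W {1,4,6,7}->{4,6,7}
So after constraint 2: D(W) = {4,6,7}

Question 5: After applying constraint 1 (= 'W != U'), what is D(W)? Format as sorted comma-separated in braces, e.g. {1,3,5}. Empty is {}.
Constraint 1 (W != U) on D(W)={1,4,6,7} D(U)={1,3,5}: no change
So after constraint 1: D(W) = {1,4,6,7}

Answer: {1,4,6,7}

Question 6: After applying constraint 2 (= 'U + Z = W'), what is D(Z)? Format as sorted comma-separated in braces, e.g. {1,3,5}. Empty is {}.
Constraint 1 (W != U) on D(W)={1,4,6,7} D(U)={1,3,5}: no change
Constraint 2 (U + Z = W) on D(U)={1,3,5} D(Z)={2,3,4,7} D(W)={1,4,6,7}: Z {2,3,4,7}->{2,3,4}; W {1,4,6,7}->{4,6,7}
So after constraint 2: D(Z) = {2,3,4}

Answer: {2,3,4}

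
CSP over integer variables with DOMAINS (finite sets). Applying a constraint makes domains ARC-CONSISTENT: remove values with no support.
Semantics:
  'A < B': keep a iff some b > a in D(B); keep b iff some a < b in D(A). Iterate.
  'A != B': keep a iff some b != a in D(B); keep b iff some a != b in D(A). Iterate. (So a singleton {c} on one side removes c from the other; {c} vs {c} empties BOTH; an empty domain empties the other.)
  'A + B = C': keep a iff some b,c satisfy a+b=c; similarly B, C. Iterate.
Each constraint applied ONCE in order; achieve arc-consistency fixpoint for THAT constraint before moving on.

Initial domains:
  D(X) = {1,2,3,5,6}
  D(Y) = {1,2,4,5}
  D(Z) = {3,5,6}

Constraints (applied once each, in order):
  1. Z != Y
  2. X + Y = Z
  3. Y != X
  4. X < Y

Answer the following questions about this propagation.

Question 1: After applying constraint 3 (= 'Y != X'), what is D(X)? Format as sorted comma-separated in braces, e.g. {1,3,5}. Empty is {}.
Constraint 1 (Z != Y) on D(Z)={3,5,6} D(Y)={1,2,4,5}: no change
Constraint 2 (X + Y = Z) on D(X)={1,2,3,5,6} D(Y)={1,2,4,5} D(Z)={3,5,6}: X {1,2,3,5,6}->{1,2,3,5}
Constraint 3 (Y != X) on D(Y)={1,2,4,5} D(X)={1,2,3,5}: no change
So after constraint 3: D(X) = {1,2,3,5}

Answer: {1,2,3,5}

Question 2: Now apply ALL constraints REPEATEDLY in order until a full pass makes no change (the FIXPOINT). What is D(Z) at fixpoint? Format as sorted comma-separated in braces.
Answer: {3,5,6}

Derivation:
pass 0 (initial): D(Z)={3,5,6}
pass 1: X {1,2,3,5,6}->{1,2,3}; Y {1,2,4,5}->{2,4,5}
pass 2: no change
Fixpoint after 2 passes: D(Z) = {3,5,6}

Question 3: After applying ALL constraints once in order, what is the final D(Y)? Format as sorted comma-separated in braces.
Constraint 1 (Z != Y) on D(Z)={3,5,6} D(Y)={1,2,4,5}: no change
Constraint 2 (X + Y = Z) on D(X)={1,2,3,5,6} D(Y)={1,2,4,5} D(Z)={3,5,6}: X {1,2,3,5,6}->{1,2,3,5}
Constraint 3 (Y != X) on D(Y)={1,2,4,5} D(X)={1,2,3,5}: no change
Constraint 4 (X < Y) on D(X)={1,2,3,5} D(Y)={1,2,4,5}: X {1,2,3,5}->{1,2,3}; Y {1,2,4,5}->{2,4,5}
So after all 4 constraints: D(Y) = {2,4,5}

Answer: {2,4,5}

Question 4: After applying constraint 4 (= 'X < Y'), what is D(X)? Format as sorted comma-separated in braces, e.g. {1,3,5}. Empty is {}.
Answer: {1,2,3}

Derivation:
Constraint 1 (Z != Y) on D(Z)={3,5,6} D(Y)={1,2,4,5}: no change
Constraint 2 (X + Y = Z) on D(X)={1,2,3,5,6} D(Y)={1,2,4,5} D(Z)={3,5,6}: X {1,2,3,5,6}->{1,2,3,5}
Constraint 3 (Y != X) on D(Y)={1,2,4,5} D(X)={1,2,3,5}: no change
Constraint 4 (X < Y) on D(X)={1,2,3,5} D(Y)={1,2,4,5}: X {1,2,3,5}->{1,2,3}; Y {1,2,4,5}->{2,4,5}
So after constraint 4: D(X) = {1,2,3}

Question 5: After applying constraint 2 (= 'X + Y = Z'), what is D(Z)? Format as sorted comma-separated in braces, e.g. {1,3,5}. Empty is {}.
Answer: {3,5,6}

Derivation:
Constraint 1 (Z != Y) on D(Z)={3,5,6} D(Y)={1,2,4,5}: no change
Constraint 2 (X + Y = Z) on D(X)={1,2,3,5,6} D(Y)={1,2,4,5} D(Z)={3,5,6}: X {1,2,3,5,6}->{1,2,3,5}
So after constraint 2: D(Z) = {3,5,6}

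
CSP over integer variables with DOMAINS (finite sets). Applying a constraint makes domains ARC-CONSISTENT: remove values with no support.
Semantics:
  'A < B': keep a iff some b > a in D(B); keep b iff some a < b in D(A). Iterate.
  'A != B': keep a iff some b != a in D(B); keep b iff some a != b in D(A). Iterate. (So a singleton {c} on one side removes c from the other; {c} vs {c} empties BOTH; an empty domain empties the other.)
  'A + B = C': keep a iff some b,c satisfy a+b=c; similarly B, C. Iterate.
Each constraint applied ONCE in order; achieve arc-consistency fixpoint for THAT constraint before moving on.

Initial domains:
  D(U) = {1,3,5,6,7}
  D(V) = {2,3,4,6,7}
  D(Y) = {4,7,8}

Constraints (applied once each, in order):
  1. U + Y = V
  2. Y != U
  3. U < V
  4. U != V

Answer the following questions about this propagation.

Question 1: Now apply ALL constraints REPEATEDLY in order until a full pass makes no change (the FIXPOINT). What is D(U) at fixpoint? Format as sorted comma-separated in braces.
Answer: {3}

Derivation:
pass 0 (initial): D(U)={1,3,5,6,7}
pass 1: U {1,3,5,6,7}->{3}; V {2,3,4,6,7}->{7}; Y {4,7,8}->{4}
pass 2: no change
Fixpoint after 2 passes: D(U) = {3}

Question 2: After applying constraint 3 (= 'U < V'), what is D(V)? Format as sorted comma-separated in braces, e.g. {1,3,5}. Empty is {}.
Answer: {7}

Derivation:
Constraint 1 (U + Y = V) on D(U)={1,3,5,6,7} D(Y)={4,7,8} D(V)={2,3,4,6,7}: U {1,3,5,6,7}->{3}; Y {4,7,8}->{4}; V {2,3,4,6,7}->{7}
Constraint 2 (Y != U) on D(Y)={4} D(U)={3}: no change
Constraint 3 (U < V) on D(U)={3} D(V)={7}: no change
So after constraint 3: D(V) = {7}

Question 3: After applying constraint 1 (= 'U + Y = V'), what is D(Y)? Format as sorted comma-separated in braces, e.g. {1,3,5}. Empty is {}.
Constraint 1 (U + Y = V) on D(U)={1,3,5,6,7} D(Y)={4,7,8} D(V)={2,3,4,6,7}: U {1,3,5,6,7}->{3}; Y {4,7,8}->{4}; V {2,3,4,6,7}->{7}
So after constraint 1: D(Y) = {4}

Answer: {4}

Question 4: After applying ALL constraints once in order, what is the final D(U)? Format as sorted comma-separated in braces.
Answer: {3}

Derivation:
Constraint 1 (U + Y = V) on D(U)={1,3,5,6,7} D(Y)={4,7,8} D(V)={2,3,4,6,7}: U {1,3,5,6,7}->{3}; Y {4,7,8}->{4}; V {2,3,4,6,7}->{7}
Constraint 2 (Y != U) on D(Y)={4} D(U)={3}: no change
Constraint 3 (U < V) on D(U)={3} D(V)={7}: no change
Constraint 4 (U != V) on D(U)={3} D(V)={7}: no change
So after all 4 constraints: D(U) = {3}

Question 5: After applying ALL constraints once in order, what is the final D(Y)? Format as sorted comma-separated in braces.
Constraint 1 (U + Y = V) on D(U)={1,3,5,6,7} D(Y)={4,7,8} D(V)={2,3,4,6,7}: U {1,3,5,6,7}->{3}; Y {4,7,8}->{4}; V {2,3,4,6,7}->{7}
Constraint 2 (Y != U) on D(Y)={4} D(U)={3}: no change
Constraint 3 (U < V) on D(U)={3} D(V)={7}: no change
Constraint 4 (U != V) on D(U)={3} D(V)={7}: no change
So after all 4 constraints: D(Y) = {4}

Answer: {4}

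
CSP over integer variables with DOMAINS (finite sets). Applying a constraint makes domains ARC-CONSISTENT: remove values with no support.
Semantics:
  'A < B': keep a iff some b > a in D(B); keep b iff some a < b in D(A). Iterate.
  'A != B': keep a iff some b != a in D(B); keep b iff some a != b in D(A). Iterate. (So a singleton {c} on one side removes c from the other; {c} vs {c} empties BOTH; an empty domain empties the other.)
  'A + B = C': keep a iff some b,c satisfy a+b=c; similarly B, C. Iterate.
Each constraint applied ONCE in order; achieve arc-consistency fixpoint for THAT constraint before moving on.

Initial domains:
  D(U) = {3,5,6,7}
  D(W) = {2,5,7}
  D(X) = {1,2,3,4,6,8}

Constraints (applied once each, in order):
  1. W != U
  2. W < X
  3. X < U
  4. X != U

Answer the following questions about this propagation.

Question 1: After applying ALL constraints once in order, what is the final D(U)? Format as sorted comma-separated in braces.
Constraint 1 (W != U) on D(W)={2,5,7} D(U)={3,5,6,7}: no change
Constraint 2 (W < X) on D(W)={2,5,7} D(X)={1,2,3,4,6,8}: X {1,2,3,4,6,8}->{3,4,6,8}
Constraint 3 (X < U) on D(X)={3,4,6,8} D(U)={3,5,6,7}: X {3,4,6,8}->{3,4,6}; U {3,5,6,7}->{5,6,7}
Constraint 4 (X != U) on D(X)={3,4,6} D(U)={5,6,7}: no change
So after all 4 constraints: D(U) = {5,6,7}

Answer: {5,6,7}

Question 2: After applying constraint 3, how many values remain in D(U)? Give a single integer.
Constraint 1 (W != U) on D(W)={2,5,7} D(U)={3,5,6,7}: no change
Constraint 2 (W < X) on D(W)={2,5,7} D(X)={1,2,3,4,6,8}: X {1,2,3,4,6,8}->{3,4,6,8}
Constraint 3 (X < U) on D(X)={3,4,6,8} D(U)={3,5,6,7}: X {3,4,6,8}->{3,4,6}; U {3,5,6,7}->{5,6,7}
So after constraint 3: D(U)={5,6,7}, size = 3

Answer: 3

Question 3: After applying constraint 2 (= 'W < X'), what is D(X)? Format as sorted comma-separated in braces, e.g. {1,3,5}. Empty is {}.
Constraint 1 (W != U) on D(W)={2,5,7} D(U)={3,5,6,7}: no change
Constraint 2 (W < X) on D(W)={2,5,7} D(X)={1,2,3,4,6,8}: X {1,2,3,4,6,8}->{3,4,6,8}
So after constraint 2: D(X) = {3,4,6,8}

Answer: {3,4,6,8}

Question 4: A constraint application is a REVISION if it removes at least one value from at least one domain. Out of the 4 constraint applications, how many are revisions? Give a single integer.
Constraint 1 (W != U) on D(W)={2,5,7} D(U)={3,5,6,7}: no change => not a revision
Constraint 2 (W < X) on D(W)={2,5,7} D(X)={1,2,3,4,6,8}: X {1,2,3,4,6,8}->{3,4,6,8} => REVISION
Constraint 3 (X < U) on D(X)={3,4,6,8} D(U)={3,5,6,7}: X {3,4,6,8}->{3,4,6}; U {3,5,6,7}->{5,6,7} => REVISION
Constraint 4 (X != U) on D(X)={3,4,6} D(U)={5,6,7}: no change => not a revision
Total revisions = 2

Answer: 2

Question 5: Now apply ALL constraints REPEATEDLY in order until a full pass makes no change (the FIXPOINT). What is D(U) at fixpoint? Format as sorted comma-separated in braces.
pass 0 (initial): D(U)={3,5,6,7}
pass 1: U {3,5,6,7}->{5,6,7}; X {1,2,3,4,6,8}->{3,4,6}
pass 2: W {2,5,7}->{2,5}
pass 3: no change
Fixpoint after 3 passes: D(U) = {5,6,7}

Answer: {5,6,7}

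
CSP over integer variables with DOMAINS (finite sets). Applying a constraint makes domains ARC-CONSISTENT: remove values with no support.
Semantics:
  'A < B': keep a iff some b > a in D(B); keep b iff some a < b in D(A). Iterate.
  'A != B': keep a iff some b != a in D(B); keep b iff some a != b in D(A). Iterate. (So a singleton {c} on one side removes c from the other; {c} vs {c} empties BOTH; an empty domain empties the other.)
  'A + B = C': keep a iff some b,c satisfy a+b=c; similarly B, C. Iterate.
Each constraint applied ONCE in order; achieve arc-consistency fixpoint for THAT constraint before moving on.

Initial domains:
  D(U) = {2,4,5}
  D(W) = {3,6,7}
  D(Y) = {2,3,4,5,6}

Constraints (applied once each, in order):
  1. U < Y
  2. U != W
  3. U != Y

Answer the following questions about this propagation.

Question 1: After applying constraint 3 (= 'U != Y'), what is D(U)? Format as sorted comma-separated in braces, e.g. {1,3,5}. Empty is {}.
Answer: {2,4,5}

Derivation:
Constraint 1 (U < Y) on D(U)={2,4,5} D(Y)={2,3,4,5,6}: Y {2,3,4,5,6}->{3,4,5,6}
Constraint 2 (U != W) on D(U)={2,4,5} D(W)={3,6,7}: no change
Constraint 3 (U != Y) on D(U)={2,4,5} D(Y)={3,4,5,6}: no change
So after constraint 3: D(U) = {2,4,5}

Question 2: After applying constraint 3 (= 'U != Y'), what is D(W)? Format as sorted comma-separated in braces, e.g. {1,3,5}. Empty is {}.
Constraint 1 (U < Y) on D(U)={2,4,5} D(Y)={2,3,4,5,6}: Y {2,3,4,5,6}->{3,4,5,6}
Constraint 2 (U != W) on D(U)={2,4,5} D(W)={3,6,7}: no change
Constraint 3 (U != Y) on D(U)={2,4,5} D(Y)={3,4,5,6}: no change
So after constraint 3: D(W) = {3,6,7}

Answer: {3,6,7}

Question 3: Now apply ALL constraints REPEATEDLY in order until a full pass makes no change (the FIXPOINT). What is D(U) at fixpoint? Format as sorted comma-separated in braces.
pass 0 (initial): D(U)={2,4,5}
pass 1: Y {2,3,4,5,6}->{3,4,5,6}
pass 2: no change
Fixpoint after 2 passes: D(U) = {2,4,5}

Answer: {2,4,5}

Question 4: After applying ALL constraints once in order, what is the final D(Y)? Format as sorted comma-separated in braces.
Constraint 1 (U < Y) on D(U)={2,4,5} D(Y)={2,3,4,5,6}: Y {2,3,4,5,6}->{3,4,5,6}
Constraint 2 (U != W) on D(U)={2,4,5} D(W)={3,6,7}: no change
Constraint 3 (U != Y) on D(U)={2,4,5} D(Y)={3,4,5,6}: no change
So after all 3 constraints: D(Y) = {3,4,5,6}

Answer: {3,4,5,6}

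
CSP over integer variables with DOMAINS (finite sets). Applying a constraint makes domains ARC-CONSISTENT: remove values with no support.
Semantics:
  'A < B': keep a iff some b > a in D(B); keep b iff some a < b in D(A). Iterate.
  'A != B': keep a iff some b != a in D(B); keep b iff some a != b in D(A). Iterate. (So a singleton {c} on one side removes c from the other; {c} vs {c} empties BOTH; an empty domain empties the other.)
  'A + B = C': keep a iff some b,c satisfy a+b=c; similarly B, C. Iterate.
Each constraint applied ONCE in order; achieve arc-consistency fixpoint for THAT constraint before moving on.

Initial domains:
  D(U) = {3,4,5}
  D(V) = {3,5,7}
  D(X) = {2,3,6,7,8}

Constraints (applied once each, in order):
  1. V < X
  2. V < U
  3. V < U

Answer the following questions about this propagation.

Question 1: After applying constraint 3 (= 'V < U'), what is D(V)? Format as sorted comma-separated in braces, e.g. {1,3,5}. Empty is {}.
Answer: {3}

Derivation:
Constraint 1 (V < X) on D(V)={3,5,7} D(X)={2,3,6,7,8}: X {2,3,6,7,8}->{6,7,8}
Constraint 2 (V < U) on D(V)={3,5,7} D(U)={3,4,5}: V {3,5,7}->{3}; U {3,4,5}->{4,5}
Constraint 3 (V < U) on D(V)={3} D(U)={4,5}: no change
So after constraint 3: D(V) = {3}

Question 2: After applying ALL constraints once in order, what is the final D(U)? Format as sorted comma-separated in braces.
Constraint 1 (V < X) on D(V)={3,5,7} D(X)={2,3,6,7,8}: X {2,3,6,7,8}->{6,7,8}
Constraint 2 (V < U) on D(V)={3,5,7} D(U)={3,4,5}: V {3,5,7}->{3}; U {3,4,5}->{4,5}
Constraint 3 (V < U) on D(V)={3} D(U)={4,5}: no change
So after all 3 constraints: D(U) = {4,5}

Answer: {4,5}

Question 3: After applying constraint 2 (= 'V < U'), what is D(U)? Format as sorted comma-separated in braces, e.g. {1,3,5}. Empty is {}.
Answer: {4,5}

Derivation:
Constraint 1 (V < X) on D(V)={3,5,7} D(X)={2,3,6,7,8}: X {2,3,6,7,8}->{6,7,8}
Constraint 2 (V < U) on D(V)={3,5,7} D(U)={3,4,5}: V {3,5,7}->{3}; U {3,4,5}->{4,5}
So after constraint 2: D(U) = {4,5}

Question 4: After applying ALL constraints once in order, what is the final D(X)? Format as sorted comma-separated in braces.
Answer: {6,7,8}

Derivation:
Constraint 1 (V < X) on D(V)={3,5,7} D(X)={2,3,6,7,8}: X {2,3,6,7,8}->{6,7,8}
Constraint 2 (V < U) on D(V)={3,5,7} D(U)={3,4,5}: V {3,5,7}->{3}; U {3,4,5}->{4,5}
Constraint 3 (V < U) on D(V)={3} D(U)={4,5}: no change
So after all 3 constraints: D(X) = {6,7,8}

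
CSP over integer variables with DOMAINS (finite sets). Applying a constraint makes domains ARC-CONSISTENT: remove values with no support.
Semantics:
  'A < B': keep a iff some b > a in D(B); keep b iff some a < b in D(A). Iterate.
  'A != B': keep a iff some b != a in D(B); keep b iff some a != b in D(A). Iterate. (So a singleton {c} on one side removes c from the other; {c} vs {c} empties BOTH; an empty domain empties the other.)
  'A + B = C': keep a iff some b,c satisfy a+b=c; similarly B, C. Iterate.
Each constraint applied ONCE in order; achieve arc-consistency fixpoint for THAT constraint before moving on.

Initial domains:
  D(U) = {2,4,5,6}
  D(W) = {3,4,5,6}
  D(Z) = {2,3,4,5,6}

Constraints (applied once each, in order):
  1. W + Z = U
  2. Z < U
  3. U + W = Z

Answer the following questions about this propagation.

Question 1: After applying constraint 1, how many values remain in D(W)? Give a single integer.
Answer: 2

Derivation:
Constraint 1 (W + Z = U) on D(W)={3,4,5,6} D(Z)={2,3,4,5,6} D(U)={2,4,5,6}: W {3,4,5,6}->{3,4}; Z {2,3,4,5,6}->{2,3}; U {2,4,5,6}->{5,6}
So after constraint 1: D(W)={3,4}, size = 2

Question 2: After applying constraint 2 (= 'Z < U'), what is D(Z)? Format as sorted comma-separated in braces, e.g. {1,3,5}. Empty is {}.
Constraint 1 (W + Z = U) on D(W)={3,4,5,6} D(Z)={2,3,4,5,6} D(U)={2,4,5,6}: W {3,4,5,6}->{3,4}; Z {2,3,4,5,6}->{2,3}; U {2,4,5,6}->{5,6}
Constraint 2 (Z < U) on D(Z)={2,3} D(U)={5,6}: no change
So after constraint 2: D(Z) = {2,3}

Answer: {2,3}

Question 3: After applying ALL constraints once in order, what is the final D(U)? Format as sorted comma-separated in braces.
Constraint 1 (W + Z = U) on D(W)={3,4,5,6} D(Z)={2,3,4,5,6} D(U)={2,4,5,6}: W {3,4,5,6}->{3,4}; Z {2,3,4,5,6}->{2,3}; U {2,4,5,6}->{5,6}
Constraint 2 (Z < U) on D(Z)={2,3} D(U)={5,6}: no change
Constraint 3 (U + W = Z) on D(U)={5,6} D(W)={3,4} D(Z)={2,3}: U {5,6}->{}; W {3,4}->{}; Z {2,3}->{}
So after all 3 constraints: D(U) = {}

Answer: {}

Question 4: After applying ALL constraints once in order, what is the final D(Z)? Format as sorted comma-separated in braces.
Answer: {}

Derivation:
Constraint 1 (W + Z = U) on D(W)={3,4,5,6} D(Z)={2,3,4,5,6} D(U)={2,4,5,6}: W {3,4,5,6}->{3,4}; Z {2,3,4,5,6}->{2,3}; U {2,4,5,6}->{5,6}
Constraint 2 (Z < U) on D(Z)={2,3} D(U)={5,6}: no change
Constraint 3 (U + W = Z) on D(U)={5,6} D(W)={3,4} D(Z)={2,3}: U {5,6}->{}; W {3,4}->{}; Z {2,3}->{}
So after all 3 constraints: D(Z) = {}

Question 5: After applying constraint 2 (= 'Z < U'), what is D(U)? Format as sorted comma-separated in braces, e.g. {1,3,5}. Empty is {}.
Answer: {5,6}

Derivation:
Constraint 1 (W + Z = U) on D(W)={3,4,5,6} D(Z)={2,3,4,5,6} D(U)={2,4,5,6}: W {3,4,5,6}->{3,4}; Z {2,3,4,5,6}->{2,3}; U {2,4,5,6}->{5,6}
Constraint 2 (Z < U) on D(Z)={2,3} D(U)={5,6}: no change
So after constraint 2: D(U) = {5,6}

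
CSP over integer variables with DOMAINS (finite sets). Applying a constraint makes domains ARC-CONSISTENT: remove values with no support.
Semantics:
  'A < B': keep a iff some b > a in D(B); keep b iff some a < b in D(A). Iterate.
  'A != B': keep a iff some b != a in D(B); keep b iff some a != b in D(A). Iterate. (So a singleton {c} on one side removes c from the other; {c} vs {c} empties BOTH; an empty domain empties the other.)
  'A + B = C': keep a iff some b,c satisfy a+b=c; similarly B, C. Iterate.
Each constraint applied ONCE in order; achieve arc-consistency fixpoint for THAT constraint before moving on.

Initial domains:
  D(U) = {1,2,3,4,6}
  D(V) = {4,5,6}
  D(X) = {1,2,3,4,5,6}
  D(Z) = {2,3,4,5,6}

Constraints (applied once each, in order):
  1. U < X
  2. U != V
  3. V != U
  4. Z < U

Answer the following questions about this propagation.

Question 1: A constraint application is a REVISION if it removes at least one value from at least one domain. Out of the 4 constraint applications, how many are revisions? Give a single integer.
Constraint 1 (U < X) on D(U)={1,2,3,4,6} D(X)={1,2,3,4,5,6}: U {1,2,3,4,6}->{1,2,3,4}; X {1,2,3,4,5,6}->{2,3,4,5,6} => REVISION
Constraint 2 (U != V) on D(U)={1,2,3,4} D(V)={4,5,6}: no change => not a revision
Constraint 3 (V != U) on D(V)={4,5,6} D(U)={1,2,3,4}: no change => not a revision
Constraint 4 (Z < U) on D(Z)={2,3,4,5,6} D(U)={1,2,3,4}: Z {2,3,4,5,6}->{2,3}; U {1,2,3,4}->{3,4} => REVISION
Total revisions = 2

Answer: 2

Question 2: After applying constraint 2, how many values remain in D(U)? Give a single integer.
Answer: 4

Derivation:
Constraint 1 (U < X) on D(U)={1,2,3,4,6} D(X)={1,2,3,4,5,6}: U {1,2,3,4,6}->{1,2,3,4}; X {1,2,3,4,5,6}->{2,3,4,5,6}
Constraint 2 (U != V) on D(U)={1,2,3,4} D(V)={4,5,6}: no change
So after constraint 2: D(U)={1,2,3,4}, size = 4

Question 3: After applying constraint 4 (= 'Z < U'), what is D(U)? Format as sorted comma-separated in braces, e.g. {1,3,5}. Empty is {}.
Answer: {3,4}

Derivation:
Constraint 1 (U < X) on D(U)={1,2,3,4,6} D(X)={1,2,3,4,5,6}: U {1,2,3,4,6}->{1,2,3,4}; X {1,2,3,4,5,6}->{2,3,4,5,6}
Constraint 2 (U != V) on D(U)={1,2,3,4} D(V)={4,5,6}: no change
Constraint 3 (V != U) on D(V)={4,5,6} D(U)={1,2,3,4}: no change
Constraint 4 (Z < U) on D(Z)={2,3,4,5,6} D(U)={1,2,3,4}: Z {2,3,4,5,6}->{2,3}; U {1,2,3,4}->{3,4}
So after constraint 4: D(U) = {3,4}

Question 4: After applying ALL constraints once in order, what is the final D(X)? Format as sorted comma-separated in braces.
Constraint 1 (U < X) on D(U)={1,2,3,4,6} D(X)={1,2,3,4,5,6}: U {1,2,3,4,6}->{1,2,3,4}; X {1,2,3,4,5,6}->{2,3,4,5,6}
Constraint 2 (U != V) on D(U)={1,2,3,4} D(V)={4,5,6}: no change
Constraint 3 (V != U) on D(V)={4,5,6} D(U)={1,2,3,4}: no change
Constraint 4 (Z < U) on D(Z)={2,3,4,5,6} D(U)={1,2,3,4}: Z {2,3,4,5,6}->{2,3}; U {1,2,3,4}->{3,4}
So after all 4 constraints: D(X) = {2,3,4,5,6}

Answer: {2,3,4,5,6}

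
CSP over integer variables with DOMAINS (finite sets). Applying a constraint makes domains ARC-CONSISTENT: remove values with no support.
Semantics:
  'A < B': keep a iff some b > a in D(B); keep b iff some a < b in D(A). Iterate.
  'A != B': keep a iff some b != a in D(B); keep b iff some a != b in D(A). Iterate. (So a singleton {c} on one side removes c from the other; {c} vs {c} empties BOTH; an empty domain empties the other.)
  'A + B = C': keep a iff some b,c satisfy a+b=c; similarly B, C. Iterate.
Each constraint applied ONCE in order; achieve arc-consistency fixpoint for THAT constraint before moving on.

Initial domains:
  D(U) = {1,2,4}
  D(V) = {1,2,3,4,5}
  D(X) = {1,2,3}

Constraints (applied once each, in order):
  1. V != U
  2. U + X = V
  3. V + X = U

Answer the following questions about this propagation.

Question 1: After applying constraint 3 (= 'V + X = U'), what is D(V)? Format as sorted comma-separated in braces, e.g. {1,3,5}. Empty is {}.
Answer: {2,3}

Derivation:
Constraint 1 (V != U) on D(V)={1,2,3,4,5} D(U)={1,2,4}: no change
Constraint 2 (U + X = V) on D(U)={1,2,4} D(X)={1,2,3} D(V)={1,2,3,4,5}: V {1,2,3,4,5}->{2,3,4,5}
Constraint 3 (V + X = U) on D(V)={2,3,4,5} D(X)={1,2,3} D(U)={1,2,4}: V {2,3,4,5}->{2,3}; X {1,2,3}->{1,2}; U {1,2,4}->{4}
So after constraint 3: D(V) = {2,3}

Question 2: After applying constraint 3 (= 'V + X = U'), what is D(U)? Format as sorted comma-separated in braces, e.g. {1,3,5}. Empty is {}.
Constraint 1 (V != U) on D(V)={1,2,3,4,5} D(U)={1,2,4}: no change
Constraint 2 (U + X = V) on D(U)={1,2,4} D(X)={1,2,3} D(V)={1,2,3,4,5}: V {1,2,3,4,5}->{2,3,4,5}
Constraint 3 (V + X = U) on D(V)={2,3,4,5} D(X)={1,2,3} D(U)={1,2,4}: V {2,3,4,5}->{2,3}; X {1,2,3}->{1,2}; U {1,2,4}->{4}
So after constraint 3: D(U) = {4}

Answer: {4}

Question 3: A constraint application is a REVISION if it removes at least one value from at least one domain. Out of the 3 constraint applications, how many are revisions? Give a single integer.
Answer: 2

Derivation:
Constraint 1 (V != U) on D(V)={1,2,3,4,5} D(U)={1,2,4}: no change => not a revision
Constraint 2 (U + X = V) on D(U)={1,2,4} D(X)={1,2,3} D(V)={1,2,3,4,5}: V {1,2,3,4,5}->{2,3,4,5} => REVISION
Constraint 3 (V + X = U) on D(V)={2,3,4,5} D(X)={1,2,3} D(U)={1,2,4}: V {2,3,4,5}->{2,3}; X {1,2,3}->{1,2}; U {1,2,4}->{4} => REVISION
Total revisions = 2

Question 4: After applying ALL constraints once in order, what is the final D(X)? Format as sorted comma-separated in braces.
Answer: {1,2}

Derivation:
Constraint 1 (V != U) on D(V)={1,2,3,4,5} D(U)={1,2,4}: no change
Constraint 2 (U + X = V) on D(U)={1,2,4} D(X)={1,2,3} D(V)={1,2,3,4,5}: V {1,2,3,4,5}->{2,3,4,5}
Constraint 3 (V + X = U) on D(V)={2,3,4,5} D(X)={1,2,3} D(U)={1,2,4}: V {2,3,4,5}->{2,3}; X {1,2,3}->{1,2}; U {1,2,4}->{4}
So after all 3 constraints: D(X) = {1,2}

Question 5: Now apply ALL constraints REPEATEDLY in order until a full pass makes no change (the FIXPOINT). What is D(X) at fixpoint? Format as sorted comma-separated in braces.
pass 0 (initial): D(X)={1,2,3}
pass 1: U {1,2,4}->{4}; V {1,2,3,4,5}->{2,3}; X {1,2,3}->{1,2}
pass 2: U {4}->{}; V {2,3}->{}; X {1,2}->{}
pass 3: no change
Fixpoint after 3 passes: D(X) = {}

Answer: {}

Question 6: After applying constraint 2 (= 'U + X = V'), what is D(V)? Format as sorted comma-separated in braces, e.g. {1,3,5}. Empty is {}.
Answer: {2,3,4,5}

Derivation:
Constraint 1 (V != U) on D(V)={1,2,3,4,5} D(U)={1,2,4}: no change
Constraint 2 (U + X = V) on D(U)={1,2,4} D(X)={1,2,3} D(V)={1,2,3,4,5}: V {1,2,3,4,5}->{2,3,4,5}
So after constraint 2: D(V) = {2,3,4,5}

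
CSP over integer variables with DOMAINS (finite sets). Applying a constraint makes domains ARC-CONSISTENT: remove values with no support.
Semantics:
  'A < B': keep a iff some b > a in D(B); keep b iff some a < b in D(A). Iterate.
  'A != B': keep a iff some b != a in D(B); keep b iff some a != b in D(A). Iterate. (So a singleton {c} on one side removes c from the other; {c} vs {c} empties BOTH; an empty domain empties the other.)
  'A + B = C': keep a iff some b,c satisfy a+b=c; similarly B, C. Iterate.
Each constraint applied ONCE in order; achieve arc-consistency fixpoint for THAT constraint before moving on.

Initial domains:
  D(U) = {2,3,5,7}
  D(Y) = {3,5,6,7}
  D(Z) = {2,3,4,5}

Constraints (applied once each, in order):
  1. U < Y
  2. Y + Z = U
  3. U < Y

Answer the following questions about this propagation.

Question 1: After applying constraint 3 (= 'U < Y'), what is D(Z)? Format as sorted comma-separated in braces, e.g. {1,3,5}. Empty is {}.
Constraint 1 (U < Y) on D(U)={2,3,5,7} D(Y)={3,5,6,7}: U {2,3,5,7}->{2,3,5}
Constraint 2 (Y + Z = U) on D(Y)={3,5,6,7} D(Z)={2,3,4,5} D(U)={2,3,5}: Y {3,5,6,7}->{3}; Z {2,3,4,5}->{2}; U {2,3,5}->{5}
Constraint 3 (U < Y) on D(U)={5} D(Y)={3}: U {5}->{}; Y {3}->{}
So after constraint 3: D(Z) = {2}

Answer: {2}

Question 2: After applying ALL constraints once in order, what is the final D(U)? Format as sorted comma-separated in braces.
Constraint 1 (U < Y) on D(U)={2,3,5,7} D(Y)={3,5,6,7}: U {2,3,5,7}->{2,3,5}
Constraint 2 (Y + Z = U) on D(Y)={3,5,6,7} D(Z)={2,3,4,5} D(U)={2,3,5}: Y {3,5,6,7}->{3}; Z {2,3,4,5}->{2}; U {2,3,5}->{5}
Constraint 3 (U < Y) on D(U)={5} D(Y)={3}: U {5}->{}; Y {3}->{}
So after all 3 constraints: D(U) = {}

Answer: {}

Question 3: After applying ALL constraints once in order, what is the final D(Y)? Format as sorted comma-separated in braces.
Answer: {}

Derivation:
Constraint 1 (U < Y) on D(U)={2,3,5,7} D(Y)={3,5,6,7}: U {2,3,5,7}->{2,3,5}
Constraint 2 (Y + Z = U) on D(Y)={3,5,6,7} D(Z)={2,3,4,5} D(U)={2,3,5}: Y {3,5,6,7}->{3}; Z {2,3,4,5}->{2}; U {2,3,5}->{5}
Constraint 3 (U < Y) on D(U)={5} D(Y)={3}: U {5}->{}; Y {3}->{}
So after all 3 constraints: D(Y) = {}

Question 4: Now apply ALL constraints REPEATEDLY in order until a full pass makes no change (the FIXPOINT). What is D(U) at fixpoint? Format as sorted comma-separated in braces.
pass 0 (initial): D(U)={2,3,5,7}
pass 1: U {2,3,5,7}->{}; Y {3,5,6,7}->{}; Z {2,3,4,5}->{2}
pass 2: Z {2}->{}
pass 3: no change
Fixpoint after 3 passes: D(U) = {}

Answer: {}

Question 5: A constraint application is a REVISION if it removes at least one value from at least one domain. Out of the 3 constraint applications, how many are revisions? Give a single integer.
Constraint 1 (U < Y) on D(U)={2,3,5,7} D(Y)={3,5,6,7}: U {2,3,5,7}->{2,3,5} => REVISION
Constraint 2 (Y + Z = U) on D(Y)={3,5,6,7} D(Z)={2,3,4,5} D(U)={2,3,5}: Y {3,5,6,7}->{3}; Z {2,3,4,5}->{2}; U {2,3,5}->{5} => REVISION
Constraint 3 (U < Y) on D(U)={5} D(Y)={3}: U {5}->{}; Y {3}->{} => REVISION
Total revisions = 3

Answer: 3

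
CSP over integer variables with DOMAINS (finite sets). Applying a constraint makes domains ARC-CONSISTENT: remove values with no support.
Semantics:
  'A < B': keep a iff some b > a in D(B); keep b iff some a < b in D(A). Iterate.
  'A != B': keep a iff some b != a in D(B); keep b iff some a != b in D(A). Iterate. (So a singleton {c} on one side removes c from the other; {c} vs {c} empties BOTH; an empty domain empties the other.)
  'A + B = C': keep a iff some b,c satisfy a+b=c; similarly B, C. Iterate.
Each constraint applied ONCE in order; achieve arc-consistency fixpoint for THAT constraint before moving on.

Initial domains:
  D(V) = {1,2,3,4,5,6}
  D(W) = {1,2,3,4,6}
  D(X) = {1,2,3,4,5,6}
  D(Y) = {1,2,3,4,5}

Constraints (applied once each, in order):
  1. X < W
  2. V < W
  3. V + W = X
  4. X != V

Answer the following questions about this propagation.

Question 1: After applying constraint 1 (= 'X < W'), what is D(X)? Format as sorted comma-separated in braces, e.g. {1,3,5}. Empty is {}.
Constraint 1 (X < W) on D(X)={1,2,3,4,5,6} D(W)={1,2,3,4,6}: X {1,2,3,4,5,6}->{1,2,3,4,5}; W {1,2,3,4,6}->{2,3,4,6}
So after constraint 1: D(X) = {1,2,3,4,5}

Answer: {1,2,3,4,5}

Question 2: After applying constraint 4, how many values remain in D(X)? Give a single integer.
Answer: 3

Derivation:
Constraint 1 (X < W) on D(X)={1,2,3,4,5,6} D(W)={1,2,3,4,6}: X {1,2,3,4,5,6}->{1,2,3,4,5}; W {1,2,3,4,6}->{2,3,4,6}
Constraint 2 (V < W) on D(V)={1,2,3,4,5,6} D(W)={2,3,4,6}: V {1,2,3,4,5,6}->{1,2,3,4,5}
Constraint 3 (V + W = X) on D(V)={1,2,3,4,5} D(W)={2,3,4,6} D(X)={1,2,3,4,5}: V {1,2,3,4,5}->{1,2,3}; W {2,3,4,6}->{2,3,4}; X {1,2,3,4,5}->{3,4,5}
Constraint 4 (X != V) on D(X)={3,4,5} D(V)={1,2,3}: no change
So after constraint 4: D(X)={3,4,5}, size = 3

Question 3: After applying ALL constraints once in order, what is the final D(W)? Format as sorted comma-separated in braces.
Constraint 1 (X < W) on D(X)={1,2,3,4,5,6} D(W)={1,2,3,4,6}: X {1,2,3,4,5,6}->{1,2,3,4,5}; W {1,2,3,4,6}->{2,3,4,6}
Constraint 2 (V < W) on D(V)={1,2,3,4,5,6} D(W)={2,3,4,6}: V {1,2,3,4,5,6}->{1,2,3,4,5}
Constraint 3 (V + W = X) on D(V)={1,2,3,4,5} D(W)={2,3,4,6} D(X)={1,2,3,4,5}: V {1,2,3,4,5}->{1,2,3}; W {2,3,4,6}->{2,3,4}; X {1,2,3,4,5}->{3,4,5}
Constraint 4 (X != V) on D(X)={3,4,5} D(V)={1,2,3}: no change
So after all 4 constraints: D(W) = {2,3,4}

Answer: {2,3,4}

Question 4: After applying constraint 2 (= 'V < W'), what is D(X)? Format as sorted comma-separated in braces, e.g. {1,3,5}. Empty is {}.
Answer: {1,2,3,4,5}

Derivation:
Constraint 1 (X < W) on D(X)={1,2,3,4,5,6} D(W)={1,2,3,4,6}: X {1,2,3,4,5,6}->{1,2,3,4,5}; W {1,2,3,4,6}->{2,3,4,6}
Constraint 2 (V < W) on D(V)={1,2,3,4,5,6} D(W)={2,3,4,6}: V {1,2,3,4,5,6}->{1,2,3,4,5}
So after constraint 2: D(X) = {1,2,3,4,5}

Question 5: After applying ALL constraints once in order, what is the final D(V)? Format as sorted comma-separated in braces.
Constraint 1 (X < W) on D(X)={1,2,3,4,5,6} D(W)={1,2,3,4,6}: X {1,2,3,4,5,6}->{1,2,3,4,5}; W {1,2,3,4,6}->{2,3,4,6}
Constraint 2 (V < W) on D(V)={1,2,3,4,5,6} D(W)={2,3,4,6}: V {1,2,3,4,5,6}->{1,2,3,4,5}
Constraint 3 (V + W = X) on D(V)={1,2,3,4,5} D(W)={2,3,4,6} D(X)={1,2,3,4,5}: V {1,2,3,4,5}->{1,2,3}; W {2,3,4,6}->{2,3,4}; X {1,2,3,4,5}->{3,4,5}
Constraint 4 (X != V) on D(X)={3,4,5} D(V)={1,2,3}: no change
So after all 4 constraints: D(V) = {1,2,3}

Answer: {1,2,3}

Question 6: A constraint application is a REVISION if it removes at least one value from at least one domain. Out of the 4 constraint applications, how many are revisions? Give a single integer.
Answer: 3

Derivation:
Constraint 1 (X < W) on D(X)={1,2,3,4,5,6} D(W)={1,2,3,4,6}: X {1,2,3,4,5,6}->{1,2,3,4,5}; W {1,2,3,4,6}->{2,3,4,6} => REVISION
Constraint 2 (V < W) on D(V)={1,2,3,4,5,6} D(W)={2,3,4,6}: V {1,2,3,4,5,6}->{1,2,3,4,5} => REVISION
Constraint 3 (V + W = X) on D(V)={1,2,3,4,5} D(W)={2,3,4,6} D(X)={1,2,3,4,5}: V {1,2,3,4,5}->{1,2,3}; W {2,3,4,6}->{2,3,4}; X {1,2,3,4,5}->{3,4,5} => REVISION
Constraint 4 (X != V) on D(X)={3,4,5} D(V)={1,2,3}: no change => not a revision
Total revisions = 3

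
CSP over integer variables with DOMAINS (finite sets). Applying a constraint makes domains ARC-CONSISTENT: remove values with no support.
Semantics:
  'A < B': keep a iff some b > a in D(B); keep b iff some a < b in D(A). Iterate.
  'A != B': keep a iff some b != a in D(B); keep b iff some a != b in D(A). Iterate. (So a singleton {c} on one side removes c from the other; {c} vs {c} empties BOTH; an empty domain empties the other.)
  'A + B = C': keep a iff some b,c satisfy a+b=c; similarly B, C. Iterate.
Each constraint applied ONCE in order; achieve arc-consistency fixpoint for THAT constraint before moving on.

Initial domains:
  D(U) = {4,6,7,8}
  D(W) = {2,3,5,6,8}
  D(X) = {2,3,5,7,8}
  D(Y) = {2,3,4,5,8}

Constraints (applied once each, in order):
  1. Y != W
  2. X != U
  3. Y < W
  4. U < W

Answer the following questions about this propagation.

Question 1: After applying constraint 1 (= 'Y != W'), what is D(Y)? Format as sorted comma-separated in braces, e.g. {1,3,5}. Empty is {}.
Answer: {2,3,4,5,8}

Derivation:
Constraint 1 (Y != W) on D(Y)={2,3,4,5,8} D(W)={2,3,5,6,8}: no change
So after constraint 1: D(Y) = {2,3,4,5,8}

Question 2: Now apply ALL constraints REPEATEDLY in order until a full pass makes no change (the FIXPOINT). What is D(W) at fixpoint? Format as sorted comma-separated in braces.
Answer: {5,6,8}

Derivation:
pass 0 (initial): D(W)={2,3,5,6,8}
pass 1: U {4,6,7,8}->{4,6,7}; W {2,3,5,6,8}->{5,6,8}; Y {2,3,4,5,8}->{2,3,4,5}
pass 2: no change
Fixpoint after 2 passes: D(W) = {5,6,8}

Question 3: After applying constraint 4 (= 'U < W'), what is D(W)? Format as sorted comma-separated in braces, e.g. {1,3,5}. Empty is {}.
Answer: {5,6,8}

Derivation:
Constraint 1 (Y != W) on D(Y)={2,3,4,5,8} D(W)={2,3,5,6,8}: no change
Constraint 2 (X != U) on D(X)={2,3,5,7,8} D(U)={4,6,7,8}: no change
Constraint 3 (Y < W) on D(Y)={2,3,4,5,8} D(W)={2,3,5,6,8}: Y {2,3,4,5,8}->{2,3,4,5}; W {2,3,5,6,8}->{3,5,6,8}
Constraint 4 (U < W) on D(U)={4,6,7,8} D(W)={3,5,6,8}: U {4,6,7,8}->{4,6,7}; W {3,5,6,8}->{5,6,8}
So after constraint 4: D(W) = {5,6,8}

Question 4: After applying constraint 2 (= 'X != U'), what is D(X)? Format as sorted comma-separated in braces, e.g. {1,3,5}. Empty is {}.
Answer: {2,3,5,7,8}

Derivation:
Constraint 1 (Y != W) on D(Y)={2,3,4,5,8} D(W)={2,3,5,6,8}: no change
Constraint 2 (X != U) on D(X)={2,3,5,7,8} D(U)={4,6,7,8}: no change
So after constraint 2: D(X) = {2,3,5,7,8}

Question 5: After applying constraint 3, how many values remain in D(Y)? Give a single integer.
Constraint 1 (Y != W) on D(Y)={2,3,4,5,8} D(W)={2,3,5,6,8}: no change
Constraint 2 (X != U) on D(X)={2,3,5,7,8} D(U)={4,6,7,8}: no change
Constraint 3 (Y < W) on D(Y)={2,3,4,5,8} D(W)={2,3,5,6,8}: Y {2,3,4,5,8}->{2,3,4,5}; W {2,3,5,6,8}->{3,5,6,8}
So after constraint 3: D(Y)={2,3,4,5}, size = 4

Answer: 4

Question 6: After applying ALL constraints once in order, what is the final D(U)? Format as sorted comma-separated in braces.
Constraint 1 (Y != W) on D(Y)={2,3,4,5,8} D(W)={2,3,5,6,8}: no change
Constraint 2 (X != U) on D(X)={2,3,5,7,8} D(U)={4,6,7,8}: no change
Constraint 3 (Y < W) on D(Y)={2,3,4,5,8} D(W)={2,3,5,6,8}: Y {2,3,4,5,8}->{2,3,4,5}; W {2,3,5,6,8}->{3,5,6,8}
Constraint 4 (U < W) on D(U)={4,6,7,8} D(W)={3,5,6,8}: U {4,6,7,8}->{4,6,7}; W {3,5,6,8}->{5,6,8}
So after all 4 constraints: D(U) = {4,6,7}

Answer: {4,6,7}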